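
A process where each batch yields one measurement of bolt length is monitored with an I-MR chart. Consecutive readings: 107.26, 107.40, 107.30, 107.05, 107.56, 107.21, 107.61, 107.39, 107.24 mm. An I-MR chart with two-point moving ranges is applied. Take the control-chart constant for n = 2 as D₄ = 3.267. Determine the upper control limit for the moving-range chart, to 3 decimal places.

0.866

Moving ranges: 0.14, 0.10, 0.25, 0.51, 0.35, 0.40, 0.22, 0.15; M̄R̄ = 2.1200 / 8 = 0.2650
UCL_MR = D₄·M̄R̄ = 3.267 × 0.2650 = 0.8658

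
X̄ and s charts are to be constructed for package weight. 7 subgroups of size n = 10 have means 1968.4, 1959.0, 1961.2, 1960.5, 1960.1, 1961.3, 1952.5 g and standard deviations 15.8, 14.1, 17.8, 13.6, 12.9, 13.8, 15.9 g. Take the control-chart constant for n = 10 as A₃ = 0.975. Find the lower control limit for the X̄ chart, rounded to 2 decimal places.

X̄̄ = (1968.4 + 1959.0 + 1961.2 + 1960.5 + 1960.1 + 1961.3 + 1952.5) / 7 = 1960.4286
s̄ = (15.8 + 14.1 + 17.8 + 13.6 + 12.9 + 13.8 + 15.9) / 7 = 14.8429
LCL = X̄̄ − A₃·s̄ = 1960.4286 − 0.975 × 14.8429 = 1945.9568

1945.96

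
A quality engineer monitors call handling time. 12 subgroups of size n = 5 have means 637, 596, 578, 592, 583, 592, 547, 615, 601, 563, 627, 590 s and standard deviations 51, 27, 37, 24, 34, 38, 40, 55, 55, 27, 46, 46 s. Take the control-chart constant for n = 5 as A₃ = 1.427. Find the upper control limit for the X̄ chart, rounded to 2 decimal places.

650.50

X̄̄ = (637 + 596 + 578 + 592 + 583 + 592 + 547 + 615 + 601 + 563 + 627 + 590) / 12 = 593.4167
s̄ = (51 + 27 + 37 + 24 + 34 + 38 + 40 + 55 + 55 + 27 + 46 + 46) / 12 = 40.0000
UCL = X̄̄ + A₃·s̄ = 593.4167 + 1.427 × 40.0000 = 650.4967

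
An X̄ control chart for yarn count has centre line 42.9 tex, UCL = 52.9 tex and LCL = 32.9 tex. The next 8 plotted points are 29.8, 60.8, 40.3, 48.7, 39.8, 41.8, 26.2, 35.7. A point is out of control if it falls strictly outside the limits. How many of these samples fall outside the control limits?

Compare each point to [32.9, 52.9]: sample 1 = 29.8 < LCL; sample 2 = 60.8 > UCL; sample 7 = 26.2 < LCL.

3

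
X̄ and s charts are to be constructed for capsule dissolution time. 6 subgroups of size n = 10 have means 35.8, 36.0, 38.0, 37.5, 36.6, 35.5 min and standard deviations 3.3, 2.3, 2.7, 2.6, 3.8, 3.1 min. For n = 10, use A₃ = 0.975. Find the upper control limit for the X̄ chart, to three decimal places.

X̄̄ = (35.8 + 36.0 + 38.0 + 37.5 + 36.6 + 35.5) / 6 = 36.5667
s̄ = (3.3 + 2.3 + 2.7 + 2.6 + 3.8 + 3.1) / 6 = 2.9667
UCL = X̄̄ + A₃·s̄ = 36.5667 + 0.975 × 2.9667 = 39.4592

39.459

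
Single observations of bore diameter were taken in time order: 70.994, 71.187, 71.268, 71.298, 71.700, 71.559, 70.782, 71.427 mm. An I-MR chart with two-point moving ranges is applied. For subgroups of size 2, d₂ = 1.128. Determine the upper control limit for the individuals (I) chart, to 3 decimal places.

X̄ = (70.994 + 71.187 + 71.268 + 71.298 + 71.700 + 71.559 + 70.782 + 71.427) / 8 = 71.2769
Moving ranges: 0.193, 0.081, 0.030, 0.402, 0.141, 0.777, 0.645; M̄R̄ = 2.2690 / 7 = 0.3241
UCL = X̄ + 3·M̄R̄/d₂ = 71.2769 + 3 × 0.3241 / 1.128 = 72.1390

72.139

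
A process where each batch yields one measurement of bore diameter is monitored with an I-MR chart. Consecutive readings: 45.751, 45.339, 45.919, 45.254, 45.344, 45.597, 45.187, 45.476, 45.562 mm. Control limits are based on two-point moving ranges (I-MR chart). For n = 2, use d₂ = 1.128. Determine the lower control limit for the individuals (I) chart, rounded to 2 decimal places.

X̄ = (45.751 + 45.339 + 45.919 + 45.254 + 45.344 + 45.597 + 45.187 + 45.476 + 45.562) / 9 = 45.4921
Moving ranges: 0.412, 0.580, 0.665, 0.090, 0.253, 0.410, 0.289, 0.086; M̄R̄ = 2.7850 / 8 = 0.3481
LCL = X̄ − 3·M̄R̄/d₂ = 45.4921 − 3 × 0.3481 / 1.128 = 44.5662

44.57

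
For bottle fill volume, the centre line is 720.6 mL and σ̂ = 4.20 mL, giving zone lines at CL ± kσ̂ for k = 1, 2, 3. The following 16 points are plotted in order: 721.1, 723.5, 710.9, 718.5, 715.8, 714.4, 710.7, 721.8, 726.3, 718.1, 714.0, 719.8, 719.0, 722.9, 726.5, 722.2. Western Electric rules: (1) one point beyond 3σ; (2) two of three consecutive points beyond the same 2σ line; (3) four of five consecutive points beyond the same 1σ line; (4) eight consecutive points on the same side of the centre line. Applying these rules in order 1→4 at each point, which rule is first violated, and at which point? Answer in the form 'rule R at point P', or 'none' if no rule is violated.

Zone of each point (C = within 1σ̂, B = 1σ̂–2σ̂, A = 2σ̂–3σ̂, * = beyond 3σ̂; sign = side of CL): 1:+C, 2:+C, 3:-A, 4:-C, 5:-B, 6:-B, 7:-A, 8:+C, 9:+B, 10:-C, 11:-B, 12:-C, 13:-C, 14:+C, 15:+B, 16:+C
Rule 3 (four of five consecutive points beyond the same 1σ limit) is satisfied at point 7.

rule 3 at point 7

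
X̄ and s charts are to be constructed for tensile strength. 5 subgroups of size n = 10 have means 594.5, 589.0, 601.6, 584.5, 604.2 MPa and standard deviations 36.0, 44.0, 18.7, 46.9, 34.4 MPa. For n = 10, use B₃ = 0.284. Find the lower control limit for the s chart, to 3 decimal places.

10.224

s̄ = (36.0 + 44.0 + 18.7 + 46.9 + 34.4) / 5 = 36.0000
LCL_s = B₃·s̄ = 0.284 × 36.0000 = 10.2240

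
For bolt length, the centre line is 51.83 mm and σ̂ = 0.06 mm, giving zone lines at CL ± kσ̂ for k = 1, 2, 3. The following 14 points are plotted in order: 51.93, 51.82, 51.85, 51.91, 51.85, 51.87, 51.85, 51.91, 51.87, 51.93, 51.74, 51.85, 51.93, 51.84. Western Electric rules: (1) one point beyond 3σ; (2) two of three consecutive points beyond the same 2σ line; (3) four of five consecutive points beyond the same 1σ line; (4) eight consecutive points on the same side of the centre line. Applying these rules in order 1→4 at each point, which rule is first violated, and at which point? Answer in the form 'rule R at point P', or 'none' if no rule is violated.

rule 4 at point 10

Zone of each point (C = within 1σ̂, B = 1σ̂–2σ̂, A = 2σ̂–3σ̂, * = beyond 3σ̂; sign = side of CL): 1:+B, 2:-C, 3:+C, 4:+B, 5:+C, 6:+C, 7:+C, 8:+B, 9:+C, 10:+B, 11:-B, 12:+C, 13:+B, 14:+C
Rule 4 (eight consecutive points on the same side of the centre line) is satisfied at point 10.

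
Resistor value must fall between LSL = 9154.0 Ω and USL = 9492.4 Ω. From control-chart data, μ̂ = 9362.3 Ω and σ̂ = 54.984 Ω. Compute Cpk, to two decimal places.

0.79

Cpu = (USL − μ̂) / (3σ̂) = (9492.4 − 9362.3) / (3 × 54.984) = 0.7887; Cpl = (μ̂ − LSL) / (3σ̂) = (9362.3 − 9154.0) / (3 × 54.984) = 1.2628; Cpk = min(Cpu, Cpl) = 0.7887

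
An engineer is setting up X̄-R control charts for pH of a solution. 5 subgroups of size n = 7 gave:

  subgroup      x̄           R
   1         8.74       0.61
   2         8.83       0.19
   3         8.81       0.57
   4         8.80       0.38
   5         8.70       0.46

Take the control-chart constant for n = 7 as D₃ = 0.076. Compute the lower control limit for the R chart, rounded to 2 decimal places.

0.03

R̄ = (0.61 + 0.19 + 0.57 + 0.38 + 0.46) / 5 = 2.2100 / 5 = 0.4420
LCL_R = D₃·R̄ = 0.076 × 0.4420 = 0.0336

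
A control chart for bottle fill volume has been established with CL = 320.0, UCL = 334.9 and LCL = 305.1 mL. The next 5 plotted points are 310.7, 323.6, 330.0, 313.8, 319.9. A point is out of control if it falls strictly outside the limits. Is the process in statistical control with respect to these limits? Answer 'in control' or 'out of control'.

All 5 points lie within [305.1, 334.9].

in control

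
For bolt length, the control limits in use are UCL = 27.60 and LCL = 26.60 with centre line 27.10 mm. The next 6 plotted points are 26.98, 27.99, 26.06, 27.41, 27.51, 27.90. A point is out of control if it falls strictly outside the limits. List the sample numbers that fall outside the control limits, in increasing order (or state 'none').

2, 3, 6

Compare each point to [26.60, 27.60]: sample 2 = 27.99 > UCL; sample 3 = 26.06 < LCL; sample 6 = 27.90 > UCL.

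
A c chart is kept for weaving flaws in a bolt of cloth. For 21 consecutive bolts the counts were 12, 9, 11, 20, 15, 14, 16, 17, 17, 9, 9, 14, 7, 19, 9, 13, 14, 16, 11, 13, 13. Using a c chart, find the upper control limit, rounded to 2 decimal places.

c̄ = (12 + 9 + 11 + 20 + 15 + 14 + 16 + 17 + 17 + 9 + 9 + 14 + 7 + 19 + 9 + 13 + 14 + 16 + 11 + 13 + 13) / 21 = 278 / 21 = 13.2381
UCL = c̄ + 3√c̄ = 13.2381 + 3 × √13.2381 = 13.2381 + 3 × 3.6384 = 24.1534

24.15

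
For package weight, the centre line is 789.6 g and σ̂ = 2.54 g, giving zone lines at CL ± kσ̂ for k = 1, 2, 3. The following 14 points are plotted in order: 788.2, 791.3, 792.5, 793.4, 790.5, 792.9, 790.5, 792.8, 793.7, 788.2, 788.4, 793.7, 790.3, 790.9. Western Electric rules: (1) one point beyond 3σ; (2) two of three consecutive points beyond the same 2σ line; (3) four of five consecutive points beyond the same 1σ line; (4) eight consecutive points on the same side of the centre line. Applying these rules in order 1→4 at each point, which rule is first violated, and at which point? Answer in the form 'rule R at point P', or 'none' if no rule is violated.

Zone of each point (C = within 1σ̂, B = 1σ̂–2σ̂, A = 2σ̂–3σ̂, * = beyond 3σ̂; sign = side of CL): 1:-C, 2:+C, 3:+B, 4:+B, 5:+C, 6:+B, 7:+C, 8:+B, 9:+B, 10:-C, 11:-C, 12:+B, 13:+C, 14:+C
Rule 4 (eight consecutive points on the same side of the centre line) is satisfied at point 9.

rule 4 at point 9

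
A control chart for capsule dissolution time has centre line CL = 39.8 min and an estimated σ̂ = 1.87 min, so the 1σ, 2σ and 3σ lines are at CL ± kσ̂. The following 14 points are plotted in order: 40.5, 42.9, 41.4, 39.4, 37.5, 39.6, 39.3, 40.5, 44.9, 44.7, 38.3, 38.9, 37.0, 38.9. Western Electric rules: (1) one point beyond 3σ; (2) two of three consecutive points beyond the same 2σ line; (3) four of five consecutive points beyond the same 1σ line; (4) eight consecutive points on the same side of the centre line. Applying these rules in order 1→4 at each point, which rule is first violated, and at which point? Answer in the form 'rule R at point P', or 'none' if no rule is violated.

Zone of each point (C = within 1σ̂, B = 1σ̂–2σ̂, A = 2σ̂–3σ̂, * = beyond 3σ̂; sign = side of CL): 1:+C, 2:+B, 3:+C, 4:-C, 5:-B, 6:-C, 7:-C, 8:+C, 9:+A, 10:+A, 11:-C, 12:-C, 13:-B, 14:-C
Rule 2 (two of three consecutive points beyond the same 2σ limit) is satisfied at point 10.

rule 2 at point 10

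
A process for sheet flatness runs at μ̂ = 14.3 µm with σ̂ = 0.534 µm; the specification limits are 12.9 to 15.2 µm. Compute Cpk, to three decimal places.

0.562

Cpu = (USL − μ̂) / (3σ̂) = (15.2 − 14.3) / (3 × 0.534) = 0.5618; Cpl = (μ̂ − LSL) / (3σ̂) = (14.3 − 12.9) / (3 × 0.534) = 0.8739; Cpk = min(Cpu, Cpl) = 0.5618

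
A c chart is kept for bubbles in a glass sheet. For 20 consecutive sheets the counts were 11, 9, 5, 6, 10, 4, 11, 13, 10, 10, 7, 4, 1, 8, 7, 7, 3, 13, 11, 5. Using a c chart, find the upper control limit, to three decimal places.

16.102

c̄ = (11 + 9 + 5 + 6 + 10 + 4 + 11 + 13 + 10 + 10 + 7 + 4 + 1 + 8 + 7 + 7 + 3 + 13 + 11 + 5) / 20 = 155 / 20 = 7.7500
UCL = c̄ + 3√c̄ = 7.7500 + 3 × √7.7500 = 7.7500 + 3 × 2.7839 = 16.1016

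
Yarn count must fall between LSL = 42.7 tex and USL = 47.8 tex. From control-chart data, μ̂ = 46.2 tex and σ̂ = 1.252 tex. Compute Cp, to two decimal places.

0.68

Cp = (USL − LSL) / (6σ̂) = (47.8 − 42.7) / (6 × 1.252) = 5.1000 / 7.5120 = 0.6789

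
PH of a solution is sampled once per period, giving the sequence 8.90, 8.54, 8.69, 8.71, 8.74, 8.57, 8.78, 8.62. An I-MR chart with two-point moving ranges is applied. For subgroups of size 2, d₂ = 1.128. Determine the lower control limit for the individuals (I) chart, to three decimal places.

X̄ = (8.90 + 8.54 + 8.69 + 8.71 + 8.74 + 8.57 + 8.78 + 8.62) / 8 = 8.6937
Moving ranges: 0.36, 0.15, 0.02, 0.03, 0.17, 0.21, 0.16; M̄R̄ = 1.1000 / 7 = 0.1571
LCL = X̄ − 3·M̄R̄/d₂ = 8.6937 − 3 × 0.1571 / 1.128 = 8.2758

8.276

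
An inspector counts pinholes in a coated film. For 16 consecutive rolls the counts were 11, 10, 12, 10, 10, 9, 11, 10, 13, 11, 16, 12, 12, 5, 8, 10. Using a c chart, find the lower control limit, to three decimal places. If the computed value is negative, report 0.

0.846

c̄ = (11 + 10 + 12 + 10 + 10 + 9 + 11 + 10 + 13 + 11 + 16 + 12 + 12 + 5 + 8 + 10) / 16 = 170 / 16 = 10.6250
LCL = c̄ − 3√c̄ = 10.6250 − 3 × 3.2596 = 0.8462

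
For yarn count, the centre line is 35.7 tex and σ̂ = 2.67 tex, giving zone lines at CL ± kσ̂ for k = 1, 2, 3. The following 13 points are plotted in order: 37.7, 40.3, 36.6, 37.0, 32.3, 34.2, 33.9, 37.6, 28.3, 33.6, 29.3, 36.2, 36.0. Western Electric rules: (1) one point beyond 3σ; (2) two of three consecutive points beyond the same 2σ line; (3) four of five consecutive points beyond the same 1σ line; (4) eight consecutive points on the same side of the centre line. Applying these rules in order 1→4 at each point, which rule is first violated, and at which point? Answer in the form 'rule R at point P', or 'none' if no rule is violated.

rule 2 at point 11

Zone of each point (C = within 1σ̂, B = 1σ̂–2σ̂, A = 2σ̂–3σ̂, * = beyond 3σ̂; sign = side of CL): 1:+C, 2:+B, 3:+C, 4:+C, 5:-B, 6:-C, 7:-C, 8:+C, 9:-A, 10:-C, 11:-A, 12:+C, 13:+C
Rule 2 (two of three consecutive points beyond the same 2σ limit) is satisfied at point 11.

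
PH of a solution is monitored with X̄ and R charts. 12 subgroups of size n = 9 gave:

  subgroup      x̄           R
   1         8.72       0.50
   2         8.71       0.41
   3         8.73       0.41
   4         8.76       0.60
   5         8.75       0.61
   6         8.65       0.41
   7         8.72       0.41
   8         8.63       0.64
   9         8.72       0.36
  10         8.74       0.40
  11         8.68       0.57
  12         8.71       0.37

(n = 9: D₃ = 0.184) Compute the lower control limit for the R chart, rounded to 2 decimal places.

0.09

R̄ = (0.50 + 0.41 + 0.41 + 0.60 + 0.61 + 0.41 + 0.41 + 0.64 + 0.36 + 0.40 + 0.57 + 0.37) / 12 = 5.6900 / 12 = 0.4742
LCL_R = D₃·R̄ = 0.184 × 0.4742 = 0.0872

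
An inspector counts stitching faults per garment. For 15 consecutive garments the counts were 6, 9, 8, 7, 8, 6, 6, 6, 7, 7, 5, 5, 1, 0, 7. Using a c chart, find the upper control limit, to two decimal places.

13.13

c̄ = (6 + 9 + 8 + 7 + 8 + 6 + 6 + 6 + 7 + 7 + 5 + 5 + 1 + 0 + 7) / 15 = 88 / 15 = 5.8667
UCL = c̄ + 3√c̄ = 5.8667 + 3 × √5.8667 = 5.8667 + 3 × 2.4221 = 13.1330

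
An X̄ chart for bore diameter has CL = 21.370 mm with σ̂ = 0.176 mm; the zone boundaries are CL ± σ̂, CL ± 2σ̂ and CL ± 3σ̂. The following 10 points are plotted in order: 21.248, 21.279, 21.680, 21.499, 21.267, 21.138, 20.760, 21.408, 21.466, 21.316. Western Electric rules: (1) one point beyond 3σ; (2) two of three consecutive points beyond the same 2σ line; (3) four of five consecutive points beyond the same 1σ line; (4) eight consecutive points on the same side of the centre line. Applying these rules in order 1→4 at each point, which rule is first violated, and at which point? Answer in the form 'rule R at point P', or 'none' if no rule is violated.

rule 1 at point 7

Zone of each point (C = within 1σ̂, B = 1σ̂–2σ̂, A = 2σ̂–3σ̂, * = beyond 3σ̂; sign = side of CL): 1:-C, 2:-C, 3:+B, 4:+C, 5:-C, 6:-B, 7:-*, 8:+C, 9:+C, 10:-C
Rule 1 (one point beyond the 3σ limits) is satisfied at point 7.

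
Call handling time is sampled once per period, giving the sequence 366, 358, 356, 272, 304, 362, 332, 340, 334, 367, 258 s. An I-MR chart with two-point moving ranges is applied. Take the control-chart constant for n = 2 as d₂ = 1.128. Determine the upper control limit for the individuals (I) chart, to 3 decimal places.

X̄ = (366 + 358 + 356 + 272 + 304 + 362 + 332 + 340 + 334 + 367 + 258) / 11 = 331.7273
Moving ranges: 8, 2, 84, 32, 58, 30, 8, 6, 33, 109; M̄R̄ = 370.0000 / 10 = 37.0000
UCL = X̄ + 3·M̄R̄/d₂ = 331.7273 + 3 × 37.0000 / 1.128 = 430.1315

430.132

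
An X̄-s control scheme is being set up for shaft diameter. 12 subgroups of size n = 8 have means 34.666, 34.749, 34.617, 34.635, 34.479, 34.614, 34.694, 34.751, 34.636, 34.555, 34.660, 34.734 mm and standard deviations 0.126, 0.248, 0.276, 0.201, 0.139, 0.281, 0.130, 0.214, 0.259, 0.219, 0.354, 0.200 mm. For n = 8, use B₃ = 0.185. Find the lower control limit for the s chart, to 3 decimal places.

s̄ = (0.126 + 0.248 + 0.276 + 0.201 + 0.139 + 0.281 + 0.130 + 0.214 + 0.259 + 0.219 + 0.354 + 0.200) / 12 = 0.2206
LCL_s = B₃·s̄ = 0.185 × 0.2206 = 0.0408

0.041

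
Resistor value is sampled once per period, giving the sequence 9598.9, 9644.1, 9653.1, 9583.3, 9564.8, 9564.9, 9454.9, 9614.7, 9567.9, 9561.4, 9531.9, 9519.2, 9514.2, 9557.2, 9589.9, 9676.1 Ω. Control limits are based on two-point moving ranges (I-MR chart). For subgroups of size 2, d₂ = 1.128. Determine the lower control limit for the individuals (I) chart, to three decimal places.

9455.136

X̄ = (9598.9 + 9644.1 + 9653.1 + 9583.3 + 9564.8 + 9564.9 + 9454.9 + 9614.7 + 9567.9 + 9561.4 + 9531.9 + 9519.2 + 9514.2 + 9557.2 + 9589.9 + 9676.1) / 16 = 9574.7812
Moving ranges: 45.2, 9.0, 69.8, 18.5, 0.1, 110.0, 159.8, 46.8, 6.5, 29.5, 12.7, 5.0, 43.0, 32.7, 86.2; M̄R̄ = 674.8000 / 15 = 44.9867
LCL = X̄ − 3·M̄R̄/d₂ = 9574.7812 − 3 × 44.9867 / 1.128 = 9455.1359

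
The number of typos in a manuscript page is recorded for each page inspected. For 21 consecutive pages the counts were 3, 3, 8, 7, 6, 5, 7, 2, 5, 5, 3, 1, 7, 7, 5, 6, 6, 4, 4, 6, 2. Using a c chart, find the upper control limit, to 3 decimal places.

11.469

c̄ = (3 + 3 + 8 + 7 + 6 + 5 + 7 + 2 + 5 + 5 + 3 + 1 + 7 + 7 + 5 + 6 + 6 + 4 + 4 + 6 + 2) / 21 = 102 / 21 = 4.8571
UCL = c̄ + 3√c̄ = 4.8571 + 3 × √4.8571 = 4.8571 + 3 × 2.2039 = 11.4688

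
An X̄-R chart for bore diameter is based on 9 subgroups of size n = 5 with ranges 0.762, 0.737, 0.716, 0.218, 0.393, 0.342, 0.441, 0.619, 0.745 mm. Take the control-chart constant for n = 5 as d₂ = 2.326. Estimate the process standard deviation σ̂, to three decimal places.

0.238

R̄ = (0.762 + 0.737 + 0.716 + 0.218 + 0.393 + 0.342 + 0.441 + 0.619 + 0.745) / 9 = 0.5526
σ̂ = R̄ / d₂ = 0.5526 / 2.326 = 0.2376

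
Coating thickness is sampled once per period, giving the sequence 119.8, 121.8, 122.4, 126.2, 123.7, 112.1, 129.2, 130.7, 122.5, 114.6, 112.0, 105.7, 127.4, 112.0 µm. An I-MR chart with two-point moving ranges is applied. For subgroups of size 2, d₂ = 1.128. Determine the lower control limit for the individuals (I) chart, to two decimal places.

X̄ = (119.8 + 121.8 + 122.4 + 126.2 + 123.7 + 112.1 + 129.2 + 130.7 + 122.5 + 114.6 + 112.0 + 105.7 + 127.4 + 112.0) / 14 = 120.0071
Moving ranges: 2.0, 0.6, 3.8, 2.5, 11.6, 17.1, 1.5, 8.2, 7.9, 2.6, 6.3, 21.7, 15.4; M̄R̄ = 101.2000 / 13 = 7.7846
LCL = X̄ − 3·M̄R̄/d₂ = 120.0071 − 3 × 7.7846 / 1.128 = 99.3034

99.30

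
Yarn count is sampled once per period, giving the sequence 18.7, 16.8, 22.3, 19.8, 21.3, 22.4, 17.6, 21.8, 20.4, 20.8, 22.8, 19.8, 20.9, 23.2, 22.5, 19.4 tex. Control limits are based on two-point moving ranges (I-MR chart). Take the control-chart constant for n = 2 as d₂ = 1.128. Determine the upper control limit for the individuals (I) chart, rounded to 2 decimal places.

26.95

X̄ = (18.7 + 16.8 + 22.3 + 19.8 + 21.3 + 22.4 + 17.6 + 21.8 + 20.4 + 20.8 + 22.8 + 19.8 + 20.9 + 23.2 + 22.5 + 19.4) / 16 = 20.6562
Moving ranges: 1.9, 5.5, 2.5, 1.5, 1.1, 4.8, 4.2, 1.4, 0.4, 2.0, 3.0, 1.1, 2.3, 0.7, 3.1; M̄R̄ = 35.5000 / 15 = 2.3667
UCL = X̄ + 3·M̄R̄/d₂ = 20.6562 + 3 × 2.3667 / 1.128 = 26.9506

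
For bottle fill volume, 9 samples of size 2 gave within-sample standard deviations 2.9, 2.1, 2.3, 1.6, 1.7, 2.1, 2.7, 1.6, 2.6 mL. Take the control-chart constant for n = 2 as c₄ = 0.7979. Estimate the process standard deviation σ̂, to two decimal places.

2.73

s̄ = (2.9 + 2.1 + 2.3 + 1.6 + 1.7 + 2.1 + 2.7 + 1.6 + 2.6) / 9 = 2.1778
σ̂ = s̄ / c₄ = 2.1778 / 0.7979 = 2.7294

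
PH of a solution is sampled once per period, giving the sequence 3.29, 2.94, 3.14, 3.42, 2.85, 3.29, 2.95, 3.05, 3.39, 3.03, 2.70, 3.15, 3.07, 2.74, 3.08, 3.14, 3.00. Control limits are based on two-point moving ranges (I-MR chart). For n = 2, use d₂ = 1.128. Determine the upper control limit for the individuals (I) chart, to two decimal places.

X̄ = (3.29 + 2.94 + 3.14 + 3.42 + 2.85 + 3.29 + 2.95 + 3.05 + 3.39 + 3.03 + 2.70 + 3.15 + 3.07 + 2.74 + 3.08 + 3.14 + 3.00) / 17 = 3.0724
Moving ranges: 0.35, 0.20, 0.28, 0.57, 0.44, 0.34, 0.10, 0.34, 0.36, 0.33, 0.45, 0.08, 0.33, 0.34, 0.06, 0.14; M̄R̄ = 4.7100 / 16 = 0.2944
UCL = X̄ + 3·M̄R̄/d₂ = 3.0724 + 3 × 0.2944 / 1.128 = 3.8553

3.86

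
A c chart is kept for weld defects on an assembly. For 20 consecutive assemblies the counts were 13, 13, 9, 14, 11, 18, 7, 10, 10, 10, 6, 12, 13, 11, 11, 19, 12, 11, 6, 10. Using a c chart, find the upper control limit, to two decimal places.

c̄ = (13 + 13 + 9 + 14 + 11 + 18 + 7 + 10 + 10 + 10 + 6 + 12 + 13 + 11 + 11 + 19 + 12 + 11 + 6 + 10) / 20 = 226 / 20 = 11.3000
UCL = c̄ + 3√c̄ = 11.3000 + 3 × √11.3000 = 11.3000 + 3 × 3.3615 = 21.3846

21.38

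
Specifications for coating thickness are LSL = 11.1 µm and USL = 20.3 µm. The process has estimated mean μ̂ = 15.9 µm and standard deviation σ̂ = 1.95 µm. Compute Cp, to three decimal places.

Cp = (USL − LSL) / (6σ̂) = (20.3 − 11.1) / (6 × 1.95) = 9.2000 / 11.7000 = 0.7863

0.786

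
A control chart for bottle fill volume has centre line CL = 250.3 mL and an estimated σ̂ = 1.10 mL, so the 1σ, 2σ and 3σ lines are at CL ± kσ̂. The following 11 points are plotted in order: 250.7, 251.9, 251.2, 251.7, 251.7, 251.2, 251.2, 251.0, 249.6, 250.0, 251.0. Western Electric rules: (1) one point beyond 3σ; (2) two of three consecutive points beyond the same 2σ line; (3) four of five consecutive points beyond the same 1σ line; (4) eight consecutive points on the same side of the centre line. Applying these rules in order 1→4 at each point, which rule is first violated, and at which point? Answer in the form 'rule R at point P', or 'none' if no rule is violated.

Zone of each point (C = within 1σ̂, B = 1σ̂–2σ̂, A = 2σ̂–3σ̂, * = beyond 3σ̂; sign = side of CL): 1:+C, 2:+B, 3:+C, 4:+B, 5:+B, 6:+C, 7:+C, 8:+C, 9:-C, 10:-C, 11:+C
Rule 4 (eight consecutive points on the same side of the centre line) is satisfied at point 8.

rule 4 at point 8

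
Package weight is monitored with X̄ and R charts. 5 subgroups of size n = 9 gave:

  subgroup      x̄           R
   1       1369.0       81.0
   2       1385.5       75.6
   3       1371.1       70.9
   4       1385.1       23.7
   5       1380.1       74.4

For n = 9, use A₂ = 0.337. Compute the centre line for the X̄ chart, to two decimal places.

X̄̄ = (1369.0 + 1385.5 + 1371.1 + 1385.1 + 1380.1) / 5 = 6890.8000 / 5 = 1378.1600
CL = X̄̄ = 1378.1600

1378.16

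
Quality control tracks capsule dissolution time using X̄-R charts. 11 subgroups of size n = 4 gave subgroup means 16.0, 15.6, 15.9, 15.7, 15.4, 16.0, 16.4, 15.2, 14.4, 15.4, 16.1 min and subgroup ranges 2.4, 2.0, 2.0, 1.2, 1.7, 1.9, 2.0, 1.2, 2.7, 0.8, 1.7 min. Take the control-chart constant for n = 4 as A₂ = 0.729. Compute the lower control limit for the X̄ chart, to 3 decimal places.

X̄̄ = (16.0 + 15.6 + 15.9 + 15.7 + 15.4 + 16.0 + 16.4 + 15.2 + 14.4 + 15.4 + 16.1) / 11 = 172.1000 / 11 = 15.6455
R̄ = (2.4 + 2.0 + 2.0 + 1.2 + 1.7 + 1.9 + 2.0 + 1.2 + 2.7 + 0.8 + 1.7) / 11 = 19.6000 / 11 = 1.7818
LCL = X̄̄ − A₂·R̄ = 15.6455 − 0.729 × 1.7818 = 14.3465

14.347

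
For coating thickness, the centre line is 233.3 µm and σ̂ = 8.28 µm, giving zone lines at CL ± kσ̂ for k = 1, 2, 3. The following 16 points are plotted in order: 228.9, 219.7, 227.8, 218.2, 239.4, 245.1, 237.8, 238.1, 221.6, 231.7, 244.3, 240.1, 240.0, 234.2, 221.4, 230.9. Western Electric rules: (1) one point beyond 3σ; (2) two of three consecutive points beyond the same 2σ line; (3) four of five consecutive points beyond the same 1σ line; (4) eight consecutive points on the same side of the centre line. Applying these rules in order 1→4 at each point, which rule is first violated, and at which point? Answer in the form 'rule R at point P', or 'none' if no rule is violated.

Zone of each point (C = within 1σ̂, B = 1σ̂–2σ̂, A = 2σ̂–3σ̂, * = beyond 3σ̂; sign = side of CL): 1:-C, 2:-B, 3:-C, 4:-B, 5:+C, 6:+B, 7:+C, 8:+C, 9:-B, 10:-C, 11:+B, 12:+C, 13:+C, 14:+C, 15:-B, 16:-C
No rule fires across all 16 points.

none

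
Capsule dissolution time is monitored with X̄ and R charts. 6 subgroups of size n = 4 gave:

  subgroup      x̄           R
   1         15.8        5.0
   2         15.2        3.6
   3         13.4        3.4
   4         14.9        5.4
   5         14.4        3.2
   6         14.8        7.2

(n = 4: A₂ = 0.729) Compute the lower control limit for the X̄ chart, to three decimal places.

X̄̄ = (15.8 + 15.2 + 13.4 + 14.9 + 14.4 + 14.8) / 6 = 88.5000 / 6 = 14.7500
R̄ = (5.0 + 3.6 + 3.4 + 5.4 + 3.2 + 7.2) / 6 = 27.8000 / 6 = 4.6333
LCL = X̄̄ − A₂·R̄ = 14.7500 − 0.729 × 4.6333 = 11.3723

11.372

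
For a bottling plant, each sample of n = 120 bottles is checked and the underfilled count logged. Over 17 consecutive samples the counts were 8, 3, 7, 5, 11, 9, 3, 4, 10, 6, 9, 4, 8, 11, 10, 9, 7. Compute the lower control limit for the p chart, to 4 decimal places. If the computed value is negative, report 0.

0.0000

p̄ = Σdᵢ / (k·n) = 124 / (17 × 120) = 0.06078
LCL = p̄ − 3·√(p̄(1−p̄)/n) = 0.06078 − 3 × 0.02181 = -0.00465 → 0 (negative, so LCL = 0)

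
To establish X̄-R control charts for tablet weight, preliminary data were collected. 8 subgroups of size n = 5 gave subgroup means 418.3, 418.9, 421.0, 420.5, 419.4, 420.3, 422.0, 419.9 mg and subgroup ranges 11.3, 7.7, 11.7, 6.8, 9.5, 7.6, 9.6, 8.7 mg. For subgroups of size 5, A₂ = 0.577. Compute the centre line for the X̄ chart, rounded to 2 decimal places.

X̄̄ = (418.3 + 418.9 + 421.0 + 420.5 + 419.4 + 420.3 + 422.0 + 419.9) / 8 = 3360.3000 / 8 = 420.0375
CL = X̄̄ = 420.0375

420.04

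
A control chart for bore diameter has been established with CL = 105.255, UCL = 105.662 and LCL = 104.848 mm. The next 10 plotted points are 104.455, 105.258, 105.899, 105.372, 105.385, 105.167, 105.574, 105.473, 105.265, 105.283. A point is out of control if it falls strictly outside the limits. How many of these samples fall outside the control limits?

Compare each point to [104.848, 105.662]: sample 1 = 104.455 < LCL; sample 3 = 105.899 > UCL.

2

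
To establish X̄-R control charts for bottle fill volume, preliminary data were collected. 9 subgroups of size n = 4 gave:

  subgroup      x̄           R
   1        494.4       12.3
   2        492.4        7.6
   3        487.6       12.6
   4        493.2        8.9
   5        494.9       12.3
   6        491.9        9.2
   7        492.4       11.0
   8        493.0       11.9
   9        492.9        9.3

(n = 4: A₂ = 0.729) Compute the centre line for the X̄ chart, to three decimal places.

X̄̄ = (494.4 + 492.4 + 487.6 + 493.2 + 494.9 + 491.9 + 492.4 + 493.0 + 492.9) / 9 = 4432.7000 / 9 = 492.5222
CL = X̄̄ = 492.5222

492.522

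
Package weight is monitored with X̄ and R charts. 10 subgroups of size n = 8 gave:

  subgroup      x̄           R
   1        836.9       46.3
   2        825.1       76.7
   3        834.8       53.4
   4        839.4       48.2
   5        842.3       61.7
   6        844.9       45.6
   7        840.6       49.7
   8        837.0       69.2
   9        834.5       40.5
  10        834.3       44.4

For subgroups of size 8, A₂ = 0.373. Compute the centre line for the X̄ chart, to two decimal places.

X̄̄ = (836.9 + 825.1 + 834.8 + 839.4 + 842.3 + 844.9 + 840.6 + 837.0 + 834.5 + 834.3) / 10 = 8369.8000 / 10 = 836.9800
CL = X̄̄ = 836.9800

836.98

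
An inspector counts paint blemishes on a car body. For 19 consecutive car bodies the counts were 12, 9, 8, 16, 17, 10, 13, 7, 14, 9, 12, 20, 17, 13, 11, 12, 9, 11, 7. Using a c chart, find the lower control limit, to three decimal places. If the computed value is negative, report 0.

1.578

c̄ = (12 + 9 + 8 + 16 + 17 + 10 + 13 + 7 + 14 + 9 + 12 + 20 + 17 + 13 + 11 + 12 + 9 + 11 + 7) / 19 = 227 / 19 = 11.9474
LCL = c̄ − 3√c̄ = 11.9474 − 3 × 3.4565 = 1.5779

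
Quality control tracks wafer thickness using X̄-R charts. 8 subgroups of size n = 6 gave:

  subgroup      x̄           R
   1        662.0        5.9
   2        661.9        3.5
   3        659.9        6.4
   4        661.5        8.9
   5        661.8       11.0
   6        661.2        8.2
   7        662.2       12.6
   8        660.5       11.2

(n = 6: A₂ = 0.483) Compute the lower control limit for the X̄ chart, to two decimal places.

657.29

X̄̄ = (662.0 + 661.9 + 659.9 + 661.5 + 661.8 + 661.2 + 662.2 + 660.5) / 8 = 5291.0000 / 8 = 661.3750
R̄ = (5.9 + 3.5 + 6.4 + 8.9 + 11.0 + 8.2 + 12.6 + 11.2) / 8 = 67.7000 / 8 = 8.4625
LCL = X̄̄ − A₂·R̄ = 661.3750 − 0.483 × 8.4625 = 657.2876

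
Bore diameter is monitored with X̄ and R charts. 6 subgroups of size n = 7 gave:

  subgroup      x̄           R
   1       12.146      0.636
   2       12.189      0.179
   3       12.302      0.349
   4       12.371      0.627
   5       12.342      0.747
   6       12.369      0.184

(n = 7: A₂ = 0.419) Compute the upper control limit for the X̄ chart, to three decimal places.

12.477

X̄̄ = (12.146 + 12.189 + 12.302 + 12.371 + 12.342 + 12.369) / 6 = 73.7190 / 6 = 12.2865
R̄ = (0.636 + 0.179 + 0.349 + 0.627 + 0.747 + 0.184) / 6 = 2.7220 / 6 = 0.4537
UCL = X̄̄ + A₂·R̄ = 12.2865 + 0.419 × 0.4537 = 12.4766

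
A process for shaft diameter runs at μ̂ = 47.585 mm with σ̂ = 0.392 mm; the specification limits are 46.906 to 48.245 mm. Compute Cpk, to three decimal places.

0.561

Cpu = (USL − μ̂) / (3σ̂) = (48.245 − 47.585) / (3 × 0.392) = 0.5612; Cpl = (μ̂ − LSL) / (3σ̂) = (47.585 − 46.906) / (3 × 0.392) = 0.5774; Cpk = min(Cpu, Cpl) = 0.5612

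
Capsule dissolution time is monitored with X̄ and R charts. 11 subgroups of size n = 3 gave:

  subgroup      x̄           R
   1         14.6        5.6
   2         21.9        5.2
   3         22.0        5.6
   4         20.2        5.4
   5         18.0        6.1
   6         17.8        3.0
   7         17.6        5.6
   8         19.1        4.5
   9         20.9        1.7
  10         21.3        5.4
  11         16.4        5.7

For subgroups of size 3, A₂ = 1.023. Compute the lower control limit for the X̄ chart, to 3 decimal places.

14.069

X̄̄ = (14.6 + 21.9 + 22.0 + 20.2 + 18.0 + 17.8 + 17.6 + 19.1 + 20.9 + 21.3 + 16.4) / 11 = 209.8000 / 11 = 19.0727
R̄ = (5.6 + 5.2 + 5.6 + 5.4 + 6.1 + 3.0 + 5.6 + 4.5 + 1.7 + 5.4 + 5.7) / 11 = 53.8000 / 11 = 4.8909
LCL = X̄̄ − A₂·R̄ = 19.0727 − 1.023 × 4.8909 = 14.0693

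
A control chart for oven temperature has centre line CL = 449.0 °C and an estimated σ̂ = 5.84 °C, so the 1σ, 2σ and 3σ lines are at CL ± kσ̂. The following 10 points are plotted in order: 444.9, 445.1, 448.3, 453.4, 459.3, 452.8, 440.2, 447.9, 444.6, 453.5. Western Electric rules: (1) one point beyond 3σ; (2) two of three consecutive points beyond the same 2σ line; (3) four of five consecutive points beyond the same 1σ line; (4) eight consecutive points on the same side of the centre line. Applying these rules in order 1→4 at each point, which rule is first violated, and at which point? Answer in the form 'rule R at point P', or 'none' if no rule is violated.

Zone of each point (C = within 1σ̂, B = 1σ̂–2σ̂, A = 2σ̂–3σ̂, * = beyond 3σ̂; sign = side of CL): 1:-C, 2:-C, 3:-C, 4:+C, 5:+B, 6:+C, 7:-B, 8:-C, 9:-C, 10:+C
No rule fires across all 10 points.

none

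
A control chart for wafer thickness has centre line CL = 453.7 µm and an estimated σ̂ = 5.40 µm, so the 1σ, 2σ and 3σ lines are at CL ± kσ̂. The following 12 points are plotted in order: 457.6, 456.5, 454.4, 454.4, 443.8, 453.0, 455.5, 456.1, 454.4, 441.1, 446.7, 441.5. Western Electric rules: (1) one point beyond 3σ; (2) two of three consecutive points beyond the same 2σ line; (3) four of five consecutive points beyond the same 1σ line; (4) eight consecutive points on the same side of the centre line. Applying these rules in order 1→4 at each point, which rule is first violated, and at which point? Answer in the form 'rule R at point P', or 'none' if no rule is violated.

rule 2 at point 12

Zone of each point (C = within 1σ̂, B = 1σ̂–2σ̂, A = 2σ̂–3σ̂, * = beyond 3σ̂; sign = side of CL): 1:+C, 2:+C, 3:+C, 4:+C, 5:-B, 6:-C, 7:+C, 8:+C, 9:+C, 10:-A, 11:-B, 12:-A
Rule 2 (two of three consecutive points beyond the same 2σ limit) is satisfied at point 12.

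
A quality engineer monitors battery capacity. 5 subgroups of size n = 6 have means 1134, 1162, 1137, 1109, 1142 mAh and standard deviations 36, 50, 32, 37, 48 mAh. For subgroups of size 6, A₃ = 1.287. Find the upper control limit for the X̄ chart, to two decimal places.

X̄̄ = (1134 + 1162 + 1137 + 1109 + 1142) / 5 = 1136.8000
s̄ = (36 + 50 + 32 + 37 + 48) / 5 = 40.6000
UCL = X̄̄ + A₃·s̄ = 1136.8000 + 1.287 × 40.6000 = 1189.0522

1189.05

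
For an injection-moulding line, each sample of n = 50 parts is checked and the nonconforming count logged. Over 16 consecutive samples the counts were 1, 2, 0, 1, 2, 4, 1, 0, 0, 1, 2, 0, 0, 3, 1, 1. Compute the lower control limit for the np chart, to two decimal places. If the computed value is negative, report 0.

p̄ = Σdᵢ / (k·n) = 19 / (16 × 50) = 0.02375
LCL = np̄ − 3·√(np̄(1−p̄)) = 1.1875 − 3 × 1.0767 = -2.0426 → 0 (negative, so LCL = 0)

0.00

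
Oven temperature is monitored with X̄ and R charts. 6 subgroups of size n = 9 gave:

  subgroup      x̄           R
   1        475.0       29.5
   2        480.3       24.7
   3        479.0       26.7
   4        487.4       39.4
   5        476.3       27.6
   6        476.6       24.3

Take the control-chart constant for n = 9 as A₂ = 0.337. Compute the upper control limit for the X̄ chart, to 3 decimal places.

X̄̄ = (475.0 + 480.3 + 479.0 + 487.4 + 476.3 + 476.6) / 6 = 2874.6000 / 6 = 479.1000
R̄ = (29.5 + 24.7 + 26.7 + 39.4 + 27.6 + 24.3) / 6 = 172.2000 / 6 = 28.7000
UCL = X̄̄ + A₂·R̄ = 479.1000 + 0.337 × 28.7000 = 488.7719

488.772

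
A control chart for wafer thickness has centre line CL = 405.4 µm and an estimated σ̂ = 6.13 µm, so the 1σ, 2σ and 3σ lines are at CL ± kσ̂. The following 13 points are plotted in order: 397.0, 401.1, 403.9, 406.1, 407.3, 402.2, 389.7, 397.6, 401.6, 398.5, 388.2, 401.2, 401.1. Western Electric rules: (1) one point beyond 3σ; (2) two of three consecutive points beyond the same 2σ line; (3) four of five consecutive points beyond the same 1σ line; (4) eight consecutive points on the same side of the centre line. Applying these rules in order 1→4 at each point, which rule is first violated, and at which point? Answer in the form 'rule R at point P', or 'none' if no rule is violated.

rule 3 at point 11

Zone of each point (C = within 1σ̂, B = 1σ̂–2σ̂, A = 2σ̂–3σ̂, * = beyond 3σ̂; sign = side of CL): 1:-B, 2:-C, 3:-C, 4:+C, 5:+C, 6:-C, 7:-A, 8:-B, 9:-C, 10:-B, 11:-A, 12:-C, 13:-C
Rule 3 (four of five consecutive points beyond the same 1σ limit) is satisfied at point 11.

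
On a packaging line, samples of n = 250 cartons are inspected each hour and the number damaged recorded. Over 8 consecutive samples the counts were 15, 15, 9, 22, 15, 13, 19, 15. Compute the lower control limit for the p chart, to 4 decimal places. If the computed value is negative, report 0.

p̄ = Σdᵢ / (k·n) = 123 / (8 × 250) = 0.06150
LCL = p̄ − 3·√(p̄(1−p̄)/n) = 0.06150 − 3 × 0.01519 = 0.01592

0.0159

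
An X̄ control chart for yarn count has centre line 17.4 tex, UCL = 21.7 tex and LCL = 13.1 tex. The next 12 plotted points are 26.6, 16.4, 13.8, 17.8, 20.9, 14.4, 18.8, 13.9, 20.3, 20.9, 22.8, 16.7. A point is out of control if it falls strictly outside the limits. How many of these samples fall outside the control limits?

Compare each point to [13.1, 21.7]: sample 1 = 26.6 > UCL; sample 11 = 22.8 > UCL.

2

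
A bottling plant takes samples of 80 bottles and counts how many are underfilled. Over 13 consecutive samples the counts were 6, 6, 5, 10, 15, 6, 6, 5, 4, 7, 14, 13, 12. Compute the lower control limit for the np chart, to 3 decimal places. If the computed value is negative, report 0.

p̄ = Σdᵢ / (k·n) = 109 / (13 × 80) = 0.10481
LCL = np̄ − 3·√(np̄(1−p̄)) = 8.3846 − 3 × 2.7397 = 0.1656

0.166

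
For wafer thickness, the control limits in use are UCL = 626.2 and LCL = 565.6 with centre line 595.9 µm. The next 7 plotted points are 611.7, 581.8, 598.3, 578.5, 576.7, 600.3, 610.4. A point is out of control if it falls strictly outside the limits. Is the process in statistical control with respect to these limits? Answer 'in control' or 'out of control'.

All 7 points lie within [565.6, 626.2].

in control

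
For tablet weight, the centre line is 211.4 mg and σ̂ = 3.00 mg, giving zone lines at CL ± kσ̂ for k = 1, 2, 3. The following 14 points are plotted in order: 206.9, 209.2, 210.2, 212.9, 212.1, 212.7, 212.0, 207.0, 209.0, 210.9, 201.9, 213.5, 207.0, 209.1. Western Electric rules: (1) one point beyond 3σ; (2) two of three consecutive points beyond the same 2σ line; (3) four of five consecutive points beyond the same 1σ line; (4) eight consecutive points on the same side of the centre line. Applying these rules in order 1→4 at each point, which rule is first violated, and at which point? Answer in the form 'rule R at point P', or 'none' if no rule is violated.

rule 1 at point 11

Zone of each point (C = within 1σ̂, B = 1σ̂–2σ̂, A = 2σ̂–3σ̂, * = beyond 3σ̂; sign = side of CL): 1:-B, 2:-C, 3:-C, 4:+C, 5:+C, 6:+C, 7:+C, 8:-B, 9:-C, 10:-C, 11:-*, 12:+C, 13:-B, 14:-C
Rule 1 (one point beyond the 3σ limits) is satisfied at point 11.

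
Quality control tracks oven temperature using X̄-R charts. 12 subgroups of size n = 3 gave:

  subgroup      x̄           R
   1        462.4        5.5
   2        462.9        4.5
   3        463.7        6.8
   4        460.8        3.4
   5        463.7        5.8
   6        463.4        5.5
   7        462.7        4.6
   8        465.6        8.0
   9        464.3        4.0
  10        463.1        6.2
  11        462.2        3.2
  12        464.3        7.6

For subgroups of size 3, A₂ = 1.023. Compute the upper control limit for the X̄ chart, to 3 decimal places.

X̄̄ = (462.4 + 462.9 + 463.7 + 460.8 + 463.7 + 463.4 + 462.7 + 465.6 + 464.3 + 463.1 + 462.2 + 464.3) / 12 = 5559.1000 / 12 = 463.2583
R̄ = (5.5 + 4.5 + 6.8 + 3.4 + 5.8 + 5.5 + 4.6 + 8.0 + 4.0 + 6.2 + 3.2 + 7.6) / 12 = 65.1000 / 12 = 5.4250
UCL = X̄̄ + A₂·R̄ = 463.2583 + 1.023 × 5.4250 = 468.8081

468.808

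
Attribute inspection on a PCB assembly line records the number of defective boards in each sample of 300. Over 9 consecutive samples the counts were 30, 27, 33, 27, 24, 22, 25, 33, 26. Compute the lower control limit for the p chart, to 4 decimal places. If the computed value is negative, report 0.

0.0415

p̄ = Σdᵢ / (k·n) = 247 / (9 × 300) = 0.09148
LCL = p̄ − 3·√(p̄(1−p̄)/n) = 0.09148 − 3 × 0.01664 = 0.04155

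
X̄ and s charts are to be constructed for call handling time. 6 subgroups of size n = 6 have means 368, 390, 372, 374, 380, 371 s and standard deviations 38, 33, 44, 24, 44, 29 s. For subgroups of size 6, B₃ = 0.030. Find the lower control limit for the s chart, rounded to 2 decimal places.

s̄ = (38 + 33 + 44 + 24 + 44 + 29) / 6 = 35.3333
LCL_s = B₃·s̄ = 0.030 × 35.3333 = 1.0600

1.06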